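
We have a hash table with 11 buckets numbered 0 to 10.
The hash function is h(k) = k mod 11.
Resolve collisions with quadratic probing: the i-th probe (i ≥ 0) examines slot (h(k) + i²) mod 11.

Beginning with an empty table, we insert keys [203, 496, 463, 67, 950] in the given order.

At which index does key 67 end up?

Insert 203: h=5, slot 5 empty -> index 5.
Insert 496: h=1, slot 1 empty -> index 1.
Insert 463: h=1, slot 1 occupied -> index 2.
Insert 67: h=1, slots 1,2,5 occupied -> index 10.
Insert 950: h=4, slot 4 empty -> index 4.
Table: [—, 496, 463, —, 950, 203, —, —, —, —, 67]

10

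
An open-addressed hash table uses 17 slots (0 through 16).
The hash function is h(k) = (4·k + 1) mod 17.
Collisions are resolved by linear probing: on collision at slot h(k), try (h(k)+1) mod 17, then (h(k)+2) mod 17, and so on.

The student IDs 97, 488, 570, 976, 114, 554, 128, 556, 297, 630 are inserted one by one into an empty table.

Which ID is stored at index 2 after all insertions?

297

97 hashes to 15; slot 15 is free => place at 15.
488 hashes to 15; 15 taken => place at 16.
570 hashes to 3; slot 3 is free => place at 3.
976 hashes to 12; slot 12 is free => place at 12.
114 hashes to 15; 15,16 taken => place at 0.
554 hashes to 7; slot 7 is free => place at 7.
128 hashes to 3; 3 taken => place at 4.
556 hashes to 15; 15,16,0 taken => place at 1.
297 hashes to 16; 16,0,1 taken => place at 2.
630 hashes to 5; slot 5 is free => place at 5.
Table: [114, 556, 297, 570, 128, 630, _, 554, _, _, _, _, 976, _, _, 97, 488]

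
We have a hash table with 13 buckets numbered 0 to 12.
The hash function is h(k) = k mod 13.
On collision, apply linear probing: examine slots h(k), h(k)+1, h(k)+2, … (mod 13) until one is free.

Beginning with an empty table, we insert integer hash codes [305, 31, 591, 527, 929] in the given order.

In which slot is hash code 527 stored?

8

305: h=6 => slot 6
31: h=5 => slot 5
591: h=6, probe 6,7 => slot 7
527: h=7, probe 7,8 => slot 8
929: h=6, probe 6,7,8,9 => slot 9
Table: [—, —, —, —, —, 31, 305, 591, 527, 929, —, —, —]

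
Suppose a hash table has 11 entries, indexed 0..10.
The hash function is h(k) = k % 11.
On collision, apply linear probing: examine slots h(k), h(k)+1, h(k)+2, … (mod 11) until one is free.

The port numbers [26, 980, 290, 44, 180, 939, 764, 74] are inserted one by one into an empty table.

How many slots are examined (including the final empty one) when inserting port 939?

Insert 26: h=4, slot 4 empty → index 4.
Insert 980: h=1, slot 1 empty → index 1.
Insert 290: h=4, slot 4 occupied → index 5.
Insert 44: h=0, slot 0 empty → index 0.
Insert 180: h=4, slots 4,5 occupied → index 6.
Insert 939: h=4, slots 4,5,6 occupied → index 7.
Insert 764: h=5, slots 5,6,7 occupied → index 8.
Insert 74: h=8, slot 8 occupied → index 9.
Table: [44, 980, _, _, 26, 290, 180, 939, 764, 74, _]

4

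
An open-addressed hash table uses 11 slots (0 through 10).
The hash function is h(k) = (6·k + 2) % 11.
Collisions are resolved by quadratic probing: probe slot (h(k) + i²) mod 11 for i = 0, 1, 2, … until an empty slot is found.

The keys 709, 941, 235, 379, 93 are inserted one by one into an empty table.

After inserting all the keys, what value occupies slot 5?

941

709: h=10 → slot 10
941: h=5 → slot 5
235: h=4 → slot 4
379: h=10, probe 10,0 → slot 0
93: h=10, probe 10,0,3 → slot 3
Table: [379, ∅, ∅, 93, 235, 941, ∅, ∅, ∅, ∅, 709]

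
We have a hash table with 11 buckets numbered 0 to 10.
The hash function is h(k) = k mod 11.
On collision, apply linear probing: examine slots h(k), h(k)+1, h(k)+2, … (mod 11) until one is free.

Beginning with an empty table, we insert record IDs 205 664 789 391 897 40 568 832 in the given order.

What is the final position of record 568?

0

205: h=7 → slot 7
664: h=4 → slot 4
789: h=8 → slot 8
391: h=6 → slot 6
897: h=6, probe 6,7,8,9 → slot 9
40: h=7, probe 7,8,9,10 → slot 10
568: h=7, probe 7,8,9,10,0 → slot 0
832: h=7, probe 7,8,9,10,0,1 → slot 1
Table: [568, 832, —, —, 664, —, 391, 205, 789, 897, 40]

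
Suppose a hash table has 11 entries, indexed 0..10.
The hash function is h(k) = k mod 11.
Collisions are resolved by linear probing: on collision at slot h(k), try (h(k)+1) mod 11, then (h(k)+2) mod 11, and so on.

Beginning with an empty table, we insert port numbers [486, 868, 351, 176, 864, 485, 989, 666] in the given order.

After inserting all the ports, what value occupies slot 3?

485

486: h=2 → slot 2
868: h=10 → slot 10
351: h=10, probe 10,0 → slot 0
176: h=0, probe 0,1 → slot 1
864: h=6 → slot 6
485: h=1, probe 1,2,3 → slot 3
989: h=10, probe 10,0,1,2,3,4 → slot 4
666: h=6, probe 6,7 → slot 7
Table: [351, 176, 486, 485, 989, ., 864, 666, ., ., 868]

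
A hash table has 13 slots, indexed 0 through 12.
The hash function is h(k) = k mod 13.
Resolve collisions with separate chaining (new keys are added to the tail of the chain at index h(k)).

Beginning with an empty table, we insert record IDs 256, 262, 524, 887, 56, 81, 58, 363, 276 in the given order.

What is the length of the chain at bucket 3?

256 -> bucket 9
262 -> bucket 2
524 -> bucket 4
887 -> bucket 3
56 -> bucket 4 (collision)
81 -> bucket 3 (collision)
58 -> bucket 6
363 -> bucket 12
276 -> bucket 3 (collision)
Final buckets:
0: -
1: -
2: 262
3: 887 -> 81 -> 276
4: 524 -> 56
5: -
6: 58
7: -
8: -
9: 256
10: -
11: -
12: 363

3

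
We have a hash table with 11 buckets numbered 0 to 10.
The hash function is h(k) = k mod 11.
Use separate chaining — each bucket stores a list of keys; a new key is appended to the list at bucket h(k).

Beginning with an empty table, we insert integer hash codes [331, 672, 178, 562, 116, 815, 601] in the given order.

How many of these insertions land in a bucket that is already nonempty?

3

Insert 331: h=1, bucket 1 empty → new chain.
Insert 672: h=1, bucket 1 nonempty → append to chain.
Insert 178: h=2, bucket 2 empty → new chain.
Insert 562: h=1, bucket 1 nonempty → append to chain.
Insert 116: h=6, bucket 6 empty → new chain.
Insert 815: h=1, bucket 1 nonempty → append to chain.
Insert 601: h=7, bucket 7 empty → new chain.
Final buckets:
0: .
1: 331 -> 672 -> 562 -> 815
2: 178
3: .
4: .
5: .
6: 116
7: 601
8: .
9: .
10: .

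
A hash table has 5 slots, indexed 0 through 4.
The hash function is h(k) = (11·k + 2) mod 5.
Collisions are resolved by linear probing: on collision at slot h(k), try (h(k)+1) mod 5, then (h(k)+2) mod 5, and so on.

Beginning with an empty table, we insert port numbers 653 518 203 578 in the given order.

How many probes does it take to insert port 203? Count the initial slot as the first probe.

653 hashes to 0; slot 0 is free -> place at 0.
518 hashes to 0; 0 taken -> place at 1.
203 hashes to 0; 0,1 taken -> place at 2.
578 hashes to 0; 0,1,2 taken -> place at 3.
Table: [653, 518, 203, 578, .]

3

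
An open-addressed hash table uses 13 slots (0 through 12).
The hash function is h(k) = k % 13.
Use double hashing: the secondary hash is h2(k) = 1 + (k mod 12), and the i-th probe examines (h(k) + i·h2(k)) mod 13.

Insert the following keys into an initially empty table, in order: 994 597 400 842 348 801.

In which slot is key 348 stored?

11

Insert 994: h=6, slot 6 empty => index 6.
Insert 597: h=12, slot 12 empty => index 12.
Insert 400: h=10, slot 10 empty => index 10.
Insert 842: h=10, h2=3, slot 10 occupied => index 0.
Insert 348: h=10, h2=1, slot 10 occupied => index 11.
Insert 801: h=8, slot 8 empty => index 8.
Table: [842, _, _, _, _, _, 994, _, 801, _, 400, 348, 597]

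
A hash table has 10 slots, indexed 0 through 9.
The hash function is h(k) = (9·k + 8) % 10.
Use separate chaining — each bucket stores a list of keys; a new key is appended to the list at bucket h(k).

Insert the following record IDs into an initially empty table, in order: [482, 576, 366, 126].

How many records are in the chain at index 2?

482 → bucket 6
576 → bucket 2
366 → bucket 2 (collision)
126 → bucket 2 (collision)
Final buckets:
0: ∅
1: ∅
2: 576 -> 366 -> 126
3: ∅
4: ∅
5: ∅
6: 482
7: ∅
8: ∅
9: ∅

3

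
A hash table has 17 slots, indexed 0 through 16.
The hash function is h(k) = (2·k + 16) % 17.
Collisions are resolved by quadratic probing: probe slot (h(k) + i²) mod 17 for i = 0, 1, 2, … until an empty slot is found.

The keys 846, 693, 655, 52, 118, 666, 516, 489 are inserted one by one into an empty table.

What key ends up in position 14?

846 hashes to 8; slot 8 is free → place at 8.
693 hashes to 8; 8 taken → place at 9.
655 hashes to 0; slot 0 is free → place at 0.
52 hashes to 1; slot 1 is free → place at 1.
118 hashes to 14; slot 14 is free → place at 14.
666 hashes to 5; slot 5 is free → place at 5.
516 hashes to 11; slot 11 is free → place at 11.
489 hashes to 8; 8,9 taken → place at 12.
Table: [655, 52, —, —, —, 666, —, —, 846, 693, —, 516, 489, —, 118, —, —]

118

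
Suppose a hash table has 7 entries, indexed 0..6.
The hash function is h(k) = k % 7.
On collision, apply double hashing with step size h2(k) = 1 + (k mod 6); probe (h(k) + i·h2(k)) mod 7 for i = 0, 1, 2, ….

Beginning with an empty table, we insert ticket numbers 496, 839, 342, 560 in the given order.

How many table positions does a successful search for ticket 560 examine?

Insert 496: h=6, slot 6 empty => index 6.
Insert 839: h=6, h2=6, slot 6 occupied => index 5.
Insert 342: h=6, h2=1, slot 6 occupied => index 0.
Insert 560: h=0, h2=3, slot 0 occupied => index 3.
Table: [342, —, —, 560, —, 839, 496]
Lookup 560: h=0, h2=3, probe 0,3 → found at 3.

2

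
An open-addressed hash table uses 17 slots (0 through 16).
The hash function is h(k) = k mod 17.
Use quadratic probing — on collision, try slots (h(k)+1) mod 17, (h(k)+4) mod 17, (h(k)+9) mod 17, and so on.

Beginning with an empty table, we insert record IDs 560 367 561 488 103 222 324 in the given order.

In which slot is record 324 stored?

Insert 560: h=16, slot 16 empty → index 16.
Insert 367: h=10, slot 10 empty → index 10.
Insert 561: h=0, slot 0 empty → index 0.
Insert 488: h=12, slot 12 empty → index 12.
Insert 103: h=1, slot 1 empty → index 1.
Insert 222: h=1, slot 1 occupied → index 2.
Insert 324: h=1, slots 1,2 occupied → index 5.
Table: [561, 103, 222, -, -, 324, -, -, -, -, 367, -, 488, -, -, -, 560]

5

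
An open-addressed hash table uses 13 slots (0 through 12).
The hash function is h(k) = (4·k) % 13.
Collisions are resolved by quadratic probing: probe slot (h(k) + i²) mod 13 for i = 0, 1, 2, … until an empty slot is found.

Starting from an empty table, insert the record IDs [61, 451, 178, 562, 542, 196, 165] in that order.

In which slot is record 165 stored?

0

61: h=10 => slot 10
451: h=10, probe 10,11 => slot 11
178: h=10, probe 10,11,1 => slot 1
562: h=12 => slot 12
542: h=10, probe 10,11,1,6 => slot 6
196: h=4 => slot 4
165: h=10, probe 10,11,1,6,0 => slot 0
Table: [165, 178, _, _, 196, _, 542, _, _, _, 61, 451, 562]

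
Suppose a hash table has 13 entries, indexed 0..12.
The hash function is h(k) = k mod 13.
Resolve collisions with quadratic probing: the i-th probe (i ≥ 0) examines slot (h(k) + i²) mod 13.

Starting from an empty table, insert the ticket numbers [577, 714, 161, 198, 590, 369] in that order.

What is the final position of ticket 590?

9

577 hashes to 5; slot 5 is free -> place at 5.
714 hashes to 12; slot 12 is free -> place at 12.
161 hashes to 5; 5 taken -> place at 6.
198 hashes to 3; slot 3 is free -> place at 3.
590 hashes to 5; 5,6 taken -> place at 9.
369 hashes to 5; 5,6,9 taken -> place at 1.
Table: [—, 369, —, 198, —, 577, 161, —, —, 590, —, —, 714]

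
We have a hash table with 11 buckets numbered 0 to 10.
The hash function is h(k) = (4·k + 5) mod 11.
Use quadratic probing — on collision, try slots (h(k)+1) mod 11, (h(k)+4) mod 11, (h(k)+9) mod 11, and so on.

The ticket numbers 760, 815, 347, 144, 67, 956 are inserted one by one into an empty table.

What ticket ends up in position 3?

Insert 760: h=9, slot 9 empty -> index 9.
Insert 815: h=9, slot 9 occupied -> index 10.
Insert 347: h=7, slot 7 empty -> index 7.
Insert 144: h=9, slots 9,10 occupied -> index 2.
Insert 67: h=9, slots 9,10,2,7 occupied -> index 3.
Insert 956: h=1, slot 1 empty -> index 1.
Table: [., 956, 144, 67, ., ., ., 347, ., 760, 815]

67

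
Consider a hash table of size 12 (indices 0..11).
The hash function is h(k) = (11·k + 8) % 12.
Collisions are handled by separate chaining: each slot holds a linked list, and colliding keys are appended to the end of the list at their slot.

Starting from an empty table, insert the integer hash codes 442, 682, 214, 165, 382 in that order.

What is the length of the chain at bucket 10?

4

Insert 442: h=10, bucket 10 empty → new chain.
Insert 682: h=10, bucket 10 nonempty → append to chain.
Insert 214: h=10, bucket 10 nonempty → append to chain.
Insert 165: h=11, bucket 11 empty → new chain.
Insert 382: h=10, bucket 10 nonempty → append to chain.
Final buckets:
0: _
1: _
2: _
3: _
4: _
5: _
6: _
7: _
8: _
9: _
10: 442 -> 682 -> 214 -> 382
11: 165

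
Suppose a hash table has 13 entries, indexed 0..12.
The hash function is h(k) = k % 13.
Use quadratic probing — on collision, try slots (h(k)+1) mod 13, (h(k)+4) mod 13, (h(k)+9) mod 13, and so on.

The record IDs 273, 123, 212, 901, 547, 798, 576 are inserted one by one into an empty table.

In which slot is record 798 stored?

273 hashes to 0; slot 0 is free => place at 0.
123 hashes to 6; slot 6 is free => place at 6.
212 hashes to 4; slot 4 is free => place at 4.
901 hashes to 4; 4 taken => place at 5.
547 hashes to 1; slot 1 is free => place at 1.
798 hashes to 5; 5,6 taken => place at 9.
576 hashes to 4; 4,5 taken => place at 8.
Table: [273, 547, ., ., 212, 901, 123, ., 576, 798, ., ., .]

9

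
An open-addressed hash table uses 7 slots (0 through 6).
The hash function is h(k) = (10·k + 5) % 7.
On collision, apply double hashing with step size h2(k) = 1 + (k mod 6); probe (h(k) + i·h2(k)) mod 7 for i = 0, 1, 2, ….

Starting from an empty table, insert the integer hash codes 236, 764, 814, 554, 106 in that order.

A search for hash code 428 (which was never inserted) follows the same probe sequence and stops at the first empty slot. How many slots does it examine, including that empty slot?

4

Insert 236: h=6, slot 6 empty → index 6.
Insert 764: h=1, slot 1 empty → index 1.
Insert 814: h=4, slot 4 empty → index 4.
Insert 554: h=1, h2=3, slots 1,4 occupied → index 0.
Insert 106: h=1, h2=5, slots 1,6,4 occupied → index 2.
Table: [554, 764, 106, ∅, 814, ∅, 236]
Lookup 428: h=1, h2=3, probe 1,4,0,3 → slot 3 empty, not found.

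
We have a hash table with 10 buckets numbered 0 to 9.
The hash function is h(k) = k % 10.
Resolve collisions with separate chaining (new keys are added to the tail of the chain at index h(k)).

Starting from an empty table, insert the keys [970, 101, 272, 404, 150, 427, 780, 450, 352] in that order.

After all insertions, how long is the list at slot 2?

970 -> bucket 0
101 -> bucket 1
272 -> bucket 2
404 -> bucket 4
150 -> bucket 0 (collision)
427 -> bucket 7
780 -> bucket 0 (collision)
450 -> bucket 0 (collision)
352 -> bucket 2 (collision)
Final buckets:
0: 970 -> 150 -> 780 -> 450
1: 101
2: 272 -> 352
3: .
4: 404
5: .
6: .
7: 427
8: .
9: .

2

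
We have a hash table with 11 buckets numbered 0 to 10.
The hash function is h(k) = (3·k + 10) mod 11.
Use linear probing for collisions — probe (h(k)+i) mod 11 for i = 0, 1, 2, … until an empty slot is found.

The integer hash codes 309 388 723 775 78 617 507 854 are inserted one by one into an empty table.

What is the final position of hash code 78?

309 hashes to 2; slot 2 is free -> place at 2.
388 hashes to 8; slot 8 is free -> place at 8.
723 hashes to 1; slot 1 is free -> place at 1.
775 hashes to 3; slot 3 is free -> place at 3.
78 hashes to 2; 2,3 taken -> place at 4.
617 hashes to 2; 2,3,4 taken -> place at 5.
507 hashes to 2; 2,3,4,5 taken -> place at 6.
854 hashes to 9; slot 9 is free -> place at 9.
Table: [_, 723, 309, 775, 78, 617, 507, _, 388, 854, _]

4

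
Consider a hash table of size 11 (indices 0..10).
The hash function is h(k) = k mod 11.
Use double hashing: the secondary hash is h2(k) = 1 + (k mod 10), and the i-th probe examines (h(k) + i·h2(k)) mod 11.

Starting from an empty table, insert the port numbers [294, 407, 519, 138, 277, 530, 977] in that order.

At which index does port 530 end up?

Insert 294: h=8, slot 8 empty -> index 8.
Insert 407: h=0, slot 0 empty -> index 0.
Insert 519: h=2, slot 2 empty -> index 2.
Insert 138: h=6, slot 6 empty -> index 6.
Insert 277: h=2, h2=8, slot 2 occupied -> index 10.
Insert 530: h=2, h2=1, slot 2 occupied -> index 3.
Insert 977: h=9, slot 9 empty -> index 9.
Table: [407, -, 519, 530, -, -, 138, -, 294, 977, 277]

3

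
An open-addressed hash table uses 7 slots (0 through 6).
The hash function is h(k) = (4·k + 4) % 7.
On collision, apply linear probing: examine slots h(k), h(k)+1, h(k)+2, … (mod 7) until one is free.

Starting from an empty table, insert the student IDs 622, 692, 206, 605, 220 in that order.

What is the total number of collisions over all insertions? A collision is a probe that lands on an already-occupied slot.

Insert 622: h=0, slot 0 empty => index 0.
Insert 692: h=0, slot 0 occupied => index 1.
Insert 206: h=2, slot 2 empty => index 2.
Insert 605: h=2, slot 2 occupied => index 3.
Insert 220: h=2, slots 2,3 occupied => index 4.
Table: [622, 692, 206, 605, 220, ∅, ∅]

4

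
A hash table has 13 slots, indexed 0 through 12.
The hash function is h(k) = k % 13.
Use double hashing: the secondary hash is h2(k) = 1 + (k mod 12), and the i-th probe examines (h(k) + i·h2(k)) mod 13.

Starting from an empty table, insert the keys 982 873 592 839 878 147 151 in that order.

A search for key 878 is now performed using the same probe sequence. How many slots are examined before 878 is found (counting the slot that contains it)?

982: h=7 -> slot 7
873: h=2 -> slot 2
592: h=7, h2=5, probe 7,12 -> slot 12
839: h=7, h2=12, probe 7,6 -> slot 6
878: h=7, h2=3, probe 7,10 -> slot 10
147: h=4 -> slot 4
151: h=8 -> slot 8
Table: [∅, ∅, 873, ∅, 147, ∅, 839, 982, 151, ∅, 878, ∅, 592]
Lookup 878: h=7, h2=3, probe 7,10 → found at 10.

2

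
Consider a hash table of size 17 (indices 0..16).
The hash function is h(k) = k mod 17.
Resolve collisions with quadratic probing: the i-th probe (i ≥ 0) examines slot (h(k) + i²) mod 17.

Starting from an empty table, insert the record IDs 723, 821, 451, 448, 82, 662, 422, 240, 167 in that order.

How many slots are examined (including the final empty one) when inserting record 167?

723: h=9 -> slot 9
821: h=5 -> slot 5
451: h=9, probe 9,10 -> slot 10
448: h=6 -> slot 6
82: h=14 -> slot 14
662: h=16 -> slot 16
422: h=14, probe 14,15 -> slot 15
240: h=2 -> slot 2
167: h=14, probe 14,15,1 -> slot 1
Table: [∅, 167, 240, ∅, ∅, 821, 448, ∅, ∅, 723, 451, ∅, ∅, ∅, 82, 422, 662]

3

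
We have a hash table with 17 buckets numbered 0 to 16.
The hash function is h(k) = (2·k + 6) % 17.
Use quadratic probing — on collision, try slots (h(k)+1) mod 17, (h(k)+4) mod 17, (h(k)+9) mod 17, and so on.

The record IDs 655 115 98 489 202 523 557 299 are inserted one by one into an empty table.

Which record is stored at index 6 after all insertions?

655: h=7 → slot 7
115: h=15 → slot 15
98: h=15, probe 15,16 → slot 16
489: h=15, probe 15,16,2 → slot 2
202: h=2, probe 2,3 → slot 3
523: h=15, probe 15,16,2,7,14 → slot 14
557: h=15, probe 15,16,2,7,14,6 → slot 6
299: h=9 → slot 9
Table: [., ., 489, 202, ., ., 557, 655, ., 299, ., ., ., ., 523, 115, 98]

557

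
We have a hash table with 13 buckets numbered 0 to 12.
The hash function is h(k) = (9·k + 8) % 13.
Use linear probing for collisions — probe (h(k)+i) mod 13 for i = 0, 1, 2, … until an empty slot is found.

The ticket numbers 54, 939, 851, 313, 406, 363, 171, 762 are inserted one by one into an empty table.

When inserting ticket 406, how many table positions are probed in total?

3

Insert 54: h=0, slot 0 empty → index 0.
Insert 939: h=9, slot 9 empty → index 9.
Insert 851: h=10, slot 10 empty → index 10.
Insert 313: h=4, slot 4 empty → index 4.
Insert 406: h=9, slots 9,10 occupied → index 11.
Insert 363: h=12, slot 12 empty → index 12.
Insert 171: h=0, slot 0 occupied → index 1.
Insert 762: h=2, slot 2 empty → index 2.
Table: [54, 171, 762, _, 313, _, _, _, _, 939, 851, 406, 363]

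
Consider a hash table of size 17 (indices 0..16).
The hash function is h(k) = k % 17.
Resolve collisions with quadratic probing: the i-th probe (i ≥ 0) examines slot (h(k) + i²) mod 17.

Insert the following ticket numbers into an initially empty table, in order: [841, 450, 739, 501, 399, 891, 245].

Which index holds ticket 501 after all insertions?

841: h=8 → slot 8
450: h=8, probe 8,9 → slot 9
739: h=8, probe 8,9,12 → slot 12
501: h=8, probe 8,9,12,0 → slot 0
399: h=8, probe 8,9,12,0,7 → slot 7
891: h=7, probe 7,8,11 → slot 11
245: h=7, probe 7,8,11,16 → slot 16
Table: [501, ., ., ., ., ., ., 399, 841, 450, ., 891, 739, ., ., ., 245]

0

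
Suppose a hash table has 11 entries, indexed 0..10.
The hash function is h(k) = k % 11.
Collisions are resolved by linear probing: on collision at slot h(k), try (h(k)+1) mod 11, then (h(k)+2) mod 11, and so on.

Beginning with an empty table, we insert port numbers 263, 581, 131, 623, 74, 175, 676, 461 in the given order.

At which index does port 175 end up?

Insert 263: h=10, slot 10 empty => index 10.
Insert 581: h=9, slot 9 empty => index 9.
Insert 131: h=10, slot 10 occupied => index 0.
Insert 623: h=7, slot 7 empty => index 7.
Insert 74: h=8, slot 8 empty => index 8.
Insert 175: h=10, slots 10,0 occupied => index 1.
Insert 676: h=5, slot 5 empty => index 5.
Insert 461: h=10, slots 10,0,1 occupied => index 2.
Table: [131, 175, 461, —, —, 676, —, 623, 74, 581, 263]

1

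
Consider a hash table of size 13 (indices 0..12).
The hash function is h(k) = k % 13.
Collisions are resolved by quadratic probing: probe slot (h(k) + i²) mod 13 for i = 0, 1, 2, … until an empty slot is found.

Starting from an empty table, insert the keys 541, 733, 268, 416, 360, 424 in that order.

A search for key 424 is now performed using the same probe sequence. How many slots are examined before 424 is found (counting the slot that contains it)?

3

541: h=8 -> slot 8
733: h=5 -> slot 5
268: h=8, probe 8,9 -> slot 9
416: h=0 -> slot 0
360: h=9, probe 9,10 -> slot 10
424: h=8, probe 8,9,12 -> slot 12
Table: [416, ∅, ∅, ∅, ∅, 733, ∅, ∅, 541, 268, 360, ∅, 424]
Lookup 424: h=8, probe 8,9,12 → found at 12.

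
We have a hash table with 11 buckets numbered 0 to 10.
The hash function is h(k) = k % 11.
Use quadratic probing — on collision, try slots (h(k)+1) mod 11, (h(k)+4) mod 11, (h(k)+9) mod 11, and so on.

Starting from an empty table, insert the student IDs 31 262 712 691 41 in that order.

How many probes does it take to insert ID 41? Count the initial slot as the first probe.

3

31: h=9 → slot 9
262: h=9, probe 9,10 → slot 10
712: h=8 → slot 8
691: h=9, probe 9,10,2 → slot 2
41: h=8, probe 8,9,1 → slot 1
Table: [-, 41, 691, -, -, -, -, -, 712, 31, 262]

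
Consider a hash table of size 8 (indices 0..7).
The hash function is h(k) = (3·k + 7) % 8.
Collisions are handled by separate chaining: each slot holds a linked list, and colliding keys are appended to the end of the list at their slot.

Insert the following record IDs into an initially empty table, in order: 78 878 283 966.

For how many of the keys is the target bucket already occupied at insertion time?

2

Insert 78: h=1, bucket 1 empty → new chain.
Insert 878: h=1, bucket 1 nonempty → append to chain.
Insert 283: h=0, bucket 0 empty → new chain.
Insert 966: h=1, bucket 1 nonempty → append to chain.
Final buckets:
0: 283
1: 78 -> 878 -> 966
2: —
3: —
4: —
5: —
6: —
7: —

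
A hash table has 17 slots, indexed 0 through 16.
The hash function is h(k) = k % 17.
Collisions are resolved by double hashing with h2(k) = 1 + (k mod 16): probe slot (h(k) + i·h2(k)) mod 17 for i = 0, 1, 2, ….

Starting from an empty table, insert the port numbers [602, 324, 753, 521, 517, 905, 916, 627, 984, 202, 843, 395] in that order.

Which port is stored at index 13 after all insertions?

Insert 602: h=7, slot 7 empty => index 7.
Insert 324: h=1, slot 1 empty => index 1.
Insert 753: h=5, slot 5 empty => index 5.
Insert 521: h=11, slot 11 empty => index 11.
Insert 517: h=7, h2=6, slot 7 occupied => index 13.
Insert 905: h=4, slot 4 empty => index 4.
Insert 916: h=15, slot 15 empty => index 15.
Insert 627: h=15, h2=4, slot 15 occupied => index 2.
Insert 984: h=15, h2=9, slots 15,7 occupied => index 16.
Insert 202: h=15, h2=11, slot 15 occupied => index 9.
Insert 843: h=10, slot 10 empty => index 10.
Insert 395: h=4, h2=12, slots 4,16,11 occupied => index 6.
Table: [., 324, 627, ., 905, 753, 395, 602, ., 202, 843, 521, ., 517, ., 916, 984]

517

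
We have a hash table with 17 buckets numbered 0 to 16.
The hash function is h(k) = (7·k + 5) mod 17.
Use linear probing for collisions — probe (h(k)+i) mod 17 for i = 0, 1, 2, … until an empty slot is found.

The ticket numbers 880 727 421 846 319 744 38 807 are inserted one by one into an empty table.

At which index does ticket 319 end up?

15

880 hashes to 11; slot 11 is free => place at 11.
727 hashes to 11; 11 taken => place at 12.
421 hashes to 11; 11,12 taken => place at 13.
846 hashes to 11; 11,12,13 taken => place at 14.
319 hashes to 11; 11,12,13,14 taken => place at 15.
744 hashes to 11; 11,12,13,14,15 taken => place at 16.
38 hashes to 16; 16 taken => place at 0.
807 hashes to 10; slot 10 is free => place at 10.
Table: [38, ., ., ., ., ., ., ., ., ., 807, 880, 727, 421, 846, 319, 744]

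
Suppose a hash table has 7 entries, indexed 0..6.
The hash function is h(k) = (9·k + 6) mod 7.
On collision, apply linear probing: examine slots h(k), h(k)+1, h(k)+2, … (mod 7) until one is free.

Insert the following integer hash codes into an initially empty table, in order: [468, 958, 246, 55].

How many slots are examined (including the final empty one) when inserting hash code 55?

3

Insert 468: h=4, slot 4 empty => index 4.
Insert 958: h=4, slot 4 occupied => index 5.
Insert 246: h=1, slot 1 empty => index 1.
Insert 55: h=4, slots 4,5 occupied => index 6.
Table: [., 246, ., ., 468, 958, 55]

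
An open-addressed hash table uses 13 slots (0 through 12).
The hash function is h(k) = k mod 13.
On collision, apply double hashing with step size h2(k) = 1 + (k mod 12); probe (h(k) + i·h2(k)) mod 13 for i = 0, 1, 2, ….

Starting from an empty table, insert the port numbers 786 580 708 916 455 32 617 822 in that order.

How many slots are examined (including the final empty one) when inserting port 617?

2

786: h=6 → slot 6
580: h=8 → slot 8
708: h=6, h2=1, probe 6,7 → slot 7
916: h=6, h2=5, probe 6,11 → slot 11
455: h=0 → slot 0
32: h=6, h2=9, probe 6,2 → slot 2
617: h=6, h2=6, probe 6,12 → slot 12
822: h=3 → slot 3
Table: [455, ., 32, 822, ., ., 786, 708, 580, ., ., 916, 617]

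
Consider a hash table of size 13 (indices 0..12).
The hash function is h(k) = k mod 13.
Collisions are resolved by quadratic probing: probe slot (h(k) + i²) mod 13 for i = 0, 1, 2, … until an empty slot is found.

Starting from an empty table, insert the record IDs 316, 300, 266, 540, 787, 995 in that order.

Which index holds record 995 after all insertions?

11

316: h=4 → slot 4
300: h=1 → slot 1
266: h=6 → slot 6
540: h=7 → slot 7
787: h=7, probe 7,8 → slot 8
995: h=7, probe 7,8,11 → slot 11
Table: [-, 300, -, -, 316, -, 266, 540, 787, -, -, 995, -]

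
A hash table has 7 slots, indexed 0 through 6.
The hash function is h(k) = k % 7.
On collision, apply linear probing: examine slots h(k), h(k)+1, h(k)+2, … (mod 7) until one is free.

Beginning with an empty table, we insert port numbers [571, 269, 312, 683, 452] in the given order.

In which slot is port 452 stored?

0

Insert 571: h=4, slot 4 empty -> index 4.
Insert 269: h=3, slot 3 empty -> index 3.
Insert 312: h=4, slot 4 occupied -> index 5.
Insert 683: h=4, slots 4,5 occupied -> index 6.
Insert 452: h=4, slots 4,5,6 occupied -> index 0.
Table: [452, —, —, 269, 571, 312, 683]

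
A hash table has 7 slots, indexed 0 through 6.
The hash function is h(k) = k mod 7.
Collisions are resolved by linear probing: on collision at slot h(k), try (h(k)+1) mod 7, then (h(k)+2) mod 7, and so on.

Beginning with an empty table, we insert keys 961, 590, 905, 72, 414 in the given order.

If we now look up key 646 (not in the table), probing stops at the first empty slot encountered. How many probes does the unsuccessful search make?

5

961: h=2 => slot 2
590: h=2, probe 2,3 => slot 3
905: h=2, probe 2,3,4 => slot 4
72: h=2, probe 2,3,4,5 => slot 5
414: h=1 => slot 1
Table: [∅, 414, 961, 590, 905, 72, ∅]
Lookup 646: h=2, probe 2,3,4,5,6 → slot 6 empty, not found.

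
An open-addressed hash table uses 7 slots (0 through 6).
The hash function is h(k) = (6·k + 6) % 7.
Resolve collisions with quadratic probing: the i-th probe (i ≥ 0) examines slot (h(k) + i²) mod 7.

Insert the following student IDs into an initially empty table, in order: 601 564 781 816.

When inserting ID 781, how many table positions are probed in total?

2

Insert 601: h=0, slot 0 empty => index 0.
Insert 564: h=2, slot 2 empty => index 2.
Insert 781: h=2, slot 2 occupied => index 3.
Insert 816: h=2, slots 2,3 occupied => index 6.
Table: [601, -, 564, 781, -, -, 816]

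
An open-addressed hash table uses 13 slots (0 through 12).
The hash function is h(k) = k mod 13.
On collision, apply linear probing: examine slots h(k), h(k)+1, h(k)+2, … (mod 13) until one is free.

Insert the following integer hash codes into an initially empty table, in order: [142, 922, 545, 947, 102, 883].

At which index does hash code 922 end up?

0

Insert 142: h=12, slot 12 empty → index 12.
Insert 922: h=12, slot 12 occupied → index 0.
Insert 545: h=12, slots 12,0 occupied → index 1.
Insert 947: h=11, slot 11 empty → index 11.
Insert 102: h=11, slots 11,12,0,1 occupied → index 2.
Insert 883: h=12, slots 12,0,1,2 occupied → index 3.
Table: [922, 545, 102, 883, _, _, _, _, _, _, _, 947, 142]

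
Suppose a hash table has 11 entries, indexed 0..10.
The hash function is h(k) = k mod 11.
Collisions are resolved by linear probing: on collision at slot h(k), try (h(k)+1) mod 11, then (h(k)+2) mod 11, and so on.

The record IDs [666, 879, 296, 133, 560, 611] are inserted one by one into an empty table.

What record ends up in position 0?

296

666 hashes to 6; slot 6 is free -> place at 6.
879 hashes to 10; slot 10 is free -> place at 10.
296 hashes to 10; 10 taken -> place at 0.
133 hashes to 1; slot 1 is free -> place at 1.
560 hashes to 10; 10,0,1 taken -> place at 2.
611 hashes to 6; 6 taken -> place at 7.
Table: [296, 133, 560, _, _, _, 666, 611, _, _, 879]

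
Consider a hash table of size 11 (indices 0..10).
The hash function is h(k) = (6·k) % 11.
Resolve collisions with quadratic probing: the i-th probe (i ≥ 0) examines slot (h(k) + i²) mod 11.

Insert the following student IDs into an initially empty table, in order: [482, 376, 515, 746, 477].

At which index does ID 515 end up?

Insert 482: h=10, slot 10 empty => index 10.
Insert 376: h=1, slot 1 empty => index 1.
Insert 515: h=10, slot 10 occupied => index 0.
Insert 746: h=10, slots 10,0 occupied => index 3.
Insert 477: h=2, slot 2 empty => index 2.
Table: [515, 376, 477, 746, _, _, _, _, _, _, 482]

0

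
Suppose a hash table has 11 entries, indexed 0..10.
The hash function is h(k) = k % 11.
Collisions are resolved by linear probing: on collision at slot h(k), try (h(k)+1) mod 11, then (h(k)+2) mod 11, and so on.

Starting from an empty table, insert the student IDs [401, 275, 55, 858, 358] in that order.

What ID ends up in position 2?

401 hashes to 5; slot 5 is free => place at 5.
275 hashes to 0; slot 0 is free => place at 0.
55 hashes to 0; 0 taken => place at 1.
858 hashes to 0; 0,1 taken => place at 2.
358 hashes to 6; slot 6 is free => place at 6.
Table: [275, 55, 858, ∅, ∅, 401, 358, ∅, ∅, ∅, ∅]

858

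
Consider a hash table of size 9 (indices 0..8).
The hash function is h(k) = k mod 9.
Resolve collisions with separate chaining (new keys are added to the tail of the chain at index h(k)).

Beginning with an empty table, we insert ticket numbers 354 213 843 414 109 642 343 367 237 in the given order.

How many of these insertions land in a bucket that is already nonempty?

Insert 354: h=3, bucket 3 empty -> new chain.
Insert 213: h=6, bucket 6 empty -> new chain.
Insert 843: h=6, bucket 6 nonempty -> append to chain.
Insert 414: h=0, bucket 0 empty -> new chain.
Insert 109: h=1, bucket 1 empty -> new chain.
Insert 642: h=3, bucket 3 nonempty -> append to chain.
Insert 343: h=1, bucket 1 nonempty -> append to chain.
Insert 367: h=7, bucket 7 empty -> new chain.
Insert 237: h=3, bucket 3 nonempty -> append to chain.
Final buckets:
0: 414
1: 109 -> 343
2: ∅
3: 354 -> 642 -> 237
4: ∅
5: ∅
6: 213 -> 843
7: 367
8: ∅

4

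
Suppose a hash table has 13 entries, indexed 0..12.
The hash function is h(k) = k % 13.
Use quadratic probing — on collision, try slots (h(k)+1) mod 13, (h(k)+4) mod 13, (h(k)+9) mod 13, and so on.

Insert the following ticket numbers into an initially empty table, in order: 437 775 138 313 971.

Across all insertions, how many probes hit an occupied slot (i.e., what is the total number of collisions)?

437 hashes to 8; slot 8 is free => place at 8.
775 hashes to 8; 8 taken => place at 9.
138 hashes to 8; 8,9 taken => place at 12.
313 hashes to 1; slot 1 is free => place at 1.
971 hashes to 9; 9 taken => place at 10.
Table: [∅, 313, ∅, ∅, ∅, ∅, ∅, ∅, 437, 775, 971, ∅, 138]

4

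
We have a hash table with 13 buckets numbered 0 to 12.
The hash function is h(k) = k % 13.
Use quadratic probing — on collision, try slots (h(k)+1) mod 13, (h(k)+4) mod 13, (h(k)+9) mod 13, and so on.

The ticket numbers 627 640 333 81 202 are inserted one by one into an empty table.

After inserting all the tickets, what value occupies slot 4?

640

Insert 627: h=3, slot 3 empty → index 3.
Insert 640: h=3, slot 3 occupied → index 4.
Insert 333: h=8, slot 8 empty → index 8.
Insert 81: h=3, slots 3,4 occupied → index 7.
Insert 202: h=7, slots 7,8 occupied → index 11.
Table: [., ., ., 627, 640, ., ., 81, 333, ., ., 202, .]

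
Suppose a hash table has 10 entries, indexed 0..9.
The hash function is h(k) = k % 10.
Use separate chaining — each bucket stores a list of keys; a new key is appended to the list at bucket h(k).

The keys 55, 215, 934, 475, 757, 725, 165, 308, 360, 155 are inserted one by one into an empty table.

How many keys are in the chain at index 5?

6

Insert 55: h=5, bucket 5 empty -> new chain.
Insert 215: h=5, bucket 5 nonempty -> append to chain.
Insert 934: h=4, bucket 4 empty -> new chain.
Insert 475: h=5, bucket 5 nonempty -> append to chain.
Insert 757: h=7, bucket 7 empty -> new chain.
Insert 725: h=5, bucket 5 nonempty -> append to chain.
Insert 165: h=5, bucket 5 nonempty -> append to chain.
Insert 308: h=8, bucket 8 empty -> new chain.
Insert 360: h=0, bucket 0 empty -> new chain.
Insert 155: h=5, bucket 5 nonempty -> append to chain.
Final buckets:
0: 360
1: _
2: _
3: _
4: 934
5: 55 -> 215 -> 475 -> 725 -> 165 -> 155
6: _
7: 757
8: 308
9: _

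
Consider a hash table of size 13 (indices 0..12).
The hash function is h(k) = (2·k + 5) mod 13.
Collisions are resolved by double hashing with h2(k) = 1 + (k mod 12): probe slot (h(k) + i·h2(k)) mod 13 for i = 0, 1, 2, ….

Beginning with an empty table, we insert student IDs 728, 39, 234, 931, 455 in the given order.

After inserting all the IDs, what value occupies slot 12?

728: h=5 → slot 5
39: h=5, h2=4, probe 5,9 → slot 9
234: h=5, h2=7, probe 5,12 → slot 12
931: h=8 → slot 8
455: h=5, h2=12, probe 5,4 → slot 4
Table: [∅, ∅, ∅, ∅, 455, 728, ∅, ∅, 931, 39, ∅, ∅, 234]

234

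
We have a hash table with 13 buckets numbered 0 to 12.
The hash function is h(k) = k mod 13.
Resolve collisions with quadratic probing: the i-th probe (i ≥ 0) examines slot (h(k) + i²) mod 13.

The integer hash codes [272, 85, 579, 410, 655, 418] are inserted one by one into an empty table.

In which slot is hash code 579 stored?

8

Insert 272: h=12, slot 12 empty -> index 12.
Insert 85: h=7, slot 7 empty -> index 7.
Insert 579: h=7, slot 7 occupied -> index 8.
Insert 410: h=7, slots 7,8 occupied -> index 11.
Insert 655: h=5, slot 5 empty -> index 5.
Insert 418: h=2, slot 2 empty -> index 2.
Table: [∅, ∅, 418, ∅, ∅, 655, ∅, 85, 579, ∅, ∅, 410, 272]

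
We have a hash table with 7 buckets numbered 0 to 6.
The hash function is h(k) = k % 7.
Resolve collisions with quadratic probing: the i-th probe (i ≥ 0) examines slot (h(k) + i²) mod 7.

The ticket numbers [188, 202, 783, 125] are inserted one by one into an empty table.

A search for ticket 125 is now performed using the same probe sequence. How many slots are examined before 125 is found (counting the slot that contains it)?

Insert 188: h=6, slot 6 empty -> index 6.
Insert 202: h=6, slot 6 occupied -> index 0.
Insert 783: h=6, slots 6,0 occupied -> index 3.
Insert 125: h=6, slots 6,0,3 occupied -> index 1.
Table: [202, 125, _, 783, _, _, 188]
Lookup 125: h=6, probe 6,0,3,1 → found at 1.

4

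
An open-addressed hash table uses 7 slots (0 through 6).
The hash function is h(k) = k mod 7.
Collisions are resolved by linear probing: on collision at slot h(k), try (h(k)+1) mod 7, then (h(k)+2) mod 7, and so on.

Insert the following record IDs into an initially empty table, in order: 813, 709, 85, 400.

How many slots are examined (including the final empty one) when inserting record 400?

4

813 hashes to 1; slot 1 is free => place at 1.
709 hashes to 2; slot 2 is free => place at 2.
85 hashes to 1; 1,2 taken => place at 3.
400 hashes to 1; 1,2,3 taken => place at 4.
Table: [-, 813, 709, 85, 400, -, -]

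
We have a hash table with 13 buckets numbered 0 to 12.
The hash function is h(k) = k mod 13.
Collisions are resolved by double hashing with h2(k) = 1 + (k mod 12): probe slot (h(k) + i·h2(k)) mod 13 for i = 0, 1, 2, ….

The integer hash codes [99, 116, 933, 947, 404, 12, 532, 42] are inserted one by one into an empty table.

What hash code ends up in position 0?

12

99: h=8 -> slot 8
116: h=12 -> slot 12
933: h=10 -> slot 10
947: h=11 -> slot 11
404: h=1 -> slot 1
12: h=12, h2=1, probe 12,0 -> slot 0
532: h=12, h2=5, probe 12,4 -> slot 4
42: h=3 -> slot 3
Table: [12, 404, —, 42, 532, —, —, —, 99, —, 933, 947, 116]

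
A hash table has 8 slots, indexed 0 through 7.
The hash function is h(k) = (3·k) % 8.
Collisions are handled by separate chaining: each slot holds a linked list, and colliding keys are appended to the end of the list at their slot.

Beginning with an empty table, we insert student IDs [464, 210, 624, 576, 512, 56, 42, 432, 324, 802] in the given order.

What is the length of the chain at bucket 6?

464 -> bucket 0
210 -> bucket 6
624 -> bucket 0 (collision)
576 -> bucket 0 (collision)
512 -> bucket 0 (collision)
56 -> bucket 0 (collision)
42 -> bucket 6 (collision)
432 -> bucket 0 (collision)
324 -> bucket 4
802 -> bucket 6 (collision)
Final buckets:
0: 464 -> 624 -> 576 -> 512 -> 56 -> 432
1: —
2: —
3: —
4: 324
5: —
6: 210 -> 42 -> 802
7: —

3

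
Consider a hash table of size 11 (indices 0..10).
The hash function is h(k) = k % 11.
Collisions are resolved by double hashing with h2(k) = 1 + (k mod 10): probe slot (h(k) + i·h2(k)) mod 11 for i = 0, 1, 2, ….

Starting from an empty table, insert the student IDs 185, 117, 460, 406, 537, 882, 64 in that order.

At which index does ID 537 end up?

Insert 185: h=9, slot 9 empty => index 9.
Insert 117: h=7, slot 7 empty => index 7.
Insert 460: h=9, h2=1, slot 9 occupied => index 10.
Insert 406: h=10, h2=7, slot 10 occupied => index 6.
Insert 537: h=9, h2=8, slots 9,6 occupied => index 3.
Insert 882: h=2, slot 2 empty => index 2.
Insert 64: h=9, h2=5, slots 9,3 occupied => index 8.
Table: [—, —, 882, 537, —, —, 406, 117, 64, 185, 460]

3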